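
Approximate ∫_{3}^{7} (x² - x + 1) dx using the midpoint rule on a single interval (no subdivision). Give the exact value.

M = (b−a)·f(5) = 4·(21) = 84.

84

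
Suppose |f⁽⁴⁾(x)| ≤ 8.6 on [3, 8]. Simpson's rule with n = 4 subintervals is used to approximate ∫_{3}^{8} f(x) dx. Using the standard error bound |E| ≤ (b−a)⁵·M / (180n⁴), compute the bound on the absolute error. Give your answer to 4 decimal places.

0.5832

|E| ≤ (5)⁵·8.6 / (180·4⁴) = 26875/46080 = 0.5832.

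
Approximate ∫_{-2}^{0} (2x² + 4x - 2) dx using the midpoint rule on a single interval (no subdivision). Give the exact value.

-8

M = (b−a)·f(-1) = 2·(-4) = -8.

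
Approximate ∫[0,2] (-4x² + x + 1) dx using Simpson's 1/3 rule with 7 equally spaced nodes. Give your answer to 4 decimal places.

-6.6667

h = (2 − 0)/6 = 0.333333.
Nodes x₀,…,x₆ = 0, 0.333333, 0.666667, 1, 1.333333, 1.666667, 2.
f(x) = -4x² + x + 1: f₀=1, f₁=0.888889, f₂=-0.111111, f₃=-2, f₄=-4.777778, f₅=-8.444444, f₆=-13.
(h/3)·[f₀ + 4f₁ + 2f₂ + 4f₃ + 2f₄ + 4f₅ + f₆] = 0.111111·(-60) = -6.6667.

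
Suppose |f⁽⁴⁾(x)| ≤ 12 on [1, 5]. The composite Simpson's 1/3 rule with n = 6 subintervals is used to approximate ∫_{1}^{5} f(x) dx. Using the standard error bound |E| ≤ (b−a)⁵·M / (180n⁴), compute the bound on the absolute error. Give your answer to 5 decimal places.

|E| ≤ (4)⁵·12 / (180·6⁴) = 12288/233280 = 0.05267.

0.05267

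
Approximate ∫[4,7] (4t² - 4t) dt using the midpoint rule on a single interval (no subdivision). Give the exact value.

M = (b−a)·f(5.5) = 3·(99) = 297.

297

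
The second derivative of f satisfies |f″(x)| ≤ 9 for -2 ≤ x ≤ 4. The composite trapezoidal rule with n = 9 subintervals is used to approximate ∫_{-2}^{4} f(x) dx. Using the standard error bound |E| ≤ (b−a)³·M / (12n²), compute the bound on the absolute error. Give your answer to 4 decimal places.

|E| ≤ (6)³·9 / (12·9²) = 1944/972 = 2.0000.

2.0000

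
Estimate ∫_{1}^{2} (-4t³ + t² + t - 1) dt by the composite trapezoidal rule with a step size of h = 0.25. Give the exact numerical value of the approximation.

-12.34375

h = (2 − 1)/4 = 0.25.
Nodes t₀,…,t₄ = 1, 1.25, 1.5, 1.75, 2.
f(t) = -4t³ + t² + t - 1: f₀=-3, f₁=-6, f₂=-10.75, f₃=-17.625, f₄=-27.
(h/2)·[f₀ + 2f₁ + 2f₂ + 2f₃ + f₄] = 0.125·(-98.75) = -12.34375.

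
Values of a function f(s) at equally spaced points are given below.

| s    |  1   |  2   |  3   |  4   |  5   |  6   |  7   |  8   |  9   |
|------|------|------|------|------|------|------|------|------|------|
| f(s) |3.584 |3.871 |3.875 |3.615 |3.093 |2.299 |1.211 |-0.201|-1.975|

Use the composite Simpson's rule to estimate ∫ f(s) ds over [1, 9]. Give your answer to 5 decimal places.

18.76767

h = 1, n = 8.
(h/3)·[y₀ + 4y₁ + 2y₂ + 4y₃ + 2y₄ + 4y₅ + 2y₆ + 4y₇ + y₈] = 0.333333·(56.303) = 18.76767.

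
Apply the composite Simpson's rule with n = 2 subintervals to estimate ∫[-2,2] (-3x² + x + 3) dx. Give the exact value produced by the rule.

h = (2 − (-2))/2 = 2.
Nodes x₀,…,x₂ = -2, 0, 2.
f(x) = -3x² + x + 3: f₀=-11, f₁=3, f₂=-7.
(h/3)·[f₀ + 4f₁ + f₂] = 0.666667·(-6) = -4.

-4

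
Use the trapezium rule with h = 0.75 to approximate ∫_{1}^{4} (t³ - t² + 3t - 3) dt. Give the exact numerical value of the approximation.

58.078125

h = (4 − 1)/4 = 0.75.
Nodes t₀,…,t₄ = 1, 1.75, 2.5, 3.25, 4.
f(t) = t³ - t² + 3t - 3: f₀=0, f₁=4.546875, f₂=13.875, f₃=30.515625, f₄=57.
(h/2)·[f₀ + 2f₁ + 2f₂ + 2f₃ + f₄] = 0.375·(154.875) = 58.078125.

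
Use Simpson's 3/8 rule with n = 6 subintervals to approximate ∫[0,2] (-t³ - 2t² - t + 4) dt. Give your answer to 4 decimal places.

h = (2 − 0)/6 = 0.333333.
Nodes t₀,…,t₆ = 0, 0.333333, 0.666667, 1, 1.333333, 1.666667, 2.
f(t) = -t³ - 2t² - t + 4: f₀=4, f₁=3.407407, f₂=2.148148, f₃=0, f₄=-3.259259, f₅=-7.851852, f₆=-14.
(3h/8)·[f₀ + 3f₁ + 3f₂ + 2f₃ + 3f₄ + 3f₅ + f₆] = 0.125·(-26.666667) = -3.3333.

-3.3333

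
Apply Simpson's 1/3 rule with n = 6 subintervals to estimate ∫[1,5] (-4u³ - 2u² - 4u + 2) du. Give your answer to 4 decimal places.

h = (5 − 1)/6 = 0.666667.
Nodes u₀,…,u₆ = 1, 1.666667, 2.333333, 3, 3.666667, 4.333333, 5.
f(u) = -4u³ - 2u² - 4u + 2: f₀=-8, f₁=-28.740741, f₂=-69.037037, f₃=-136, f₄=-236.740741, f₅=-378.370370, f₆=-568.
(h/3)·[f₀ + 4f₁ + 2f₂ + 4f₃ + 2f₄ + 4f₅ + f₆] = 0.222222·(-3360) = -746.6667.

-746.6667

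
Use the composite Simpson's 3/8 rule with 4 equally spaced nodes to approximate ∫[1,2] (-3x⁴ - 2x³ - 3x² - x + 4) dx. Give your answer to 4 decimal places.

-30.6111

h = (2 − 1)/3 = 0.333333.
Nodes x₀,…,x₃ = 1, 1.333333, 1.666667, 2.
f(x) = -3x⁴ - 2x³ - 3x² - x + 4: f₀=-5, f₁=-16.888889, f₂=-38.407407, f₃=-74.
(3h/8)·[f₀ + 3f₁ + 3f₂ + f₃] = 0.125·(-244.888889) = -30.6111.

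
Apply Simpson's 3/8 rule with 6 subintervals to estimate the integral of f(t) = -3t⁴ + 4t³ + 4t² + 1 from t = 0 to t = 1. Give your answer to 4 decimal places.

2.7326

h = (1 − 0)/6 = 0.166667.
Nodes t₀,…,t₆ = 0, 0.166667, 0.333333, 0.5, 0.666667, 0.833333, 1.
f(t) = -3t⁴ + 4t³ + 4t² + 1: f₀=1, f₁=1.127315, f₂=1.555556, f₃=2.3125, f₄=3.370370, f₅=4.645833, f₆=6.
(3h/8)·[f₀ + 3f₁ + 3f₂ + 2f₃ + 3f₄ + 3f₅ + f₆] = 0.0625·(43.722222) = 2.7326.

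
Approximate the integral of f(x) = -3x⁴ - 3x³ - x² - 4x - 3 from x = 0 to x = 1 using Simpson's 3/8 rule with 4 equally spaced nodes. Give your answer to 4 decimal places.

-6.6944

h = (1 − 0)/3 = 0.333333.
Nodes x₀,…,x₃ = 0, 0.333333, 0.666667, 1.
f(x) = -3x⁴ - 3x³ - x² - 4x - 3: f₀=-3, f₁=-4.592593, f₂=-7.592593, f₃=-14.
(3h/8)·[f₀ + 3f₁ + 3f₂ + f₃] = 0.125·(-53.555556) = -6.6944.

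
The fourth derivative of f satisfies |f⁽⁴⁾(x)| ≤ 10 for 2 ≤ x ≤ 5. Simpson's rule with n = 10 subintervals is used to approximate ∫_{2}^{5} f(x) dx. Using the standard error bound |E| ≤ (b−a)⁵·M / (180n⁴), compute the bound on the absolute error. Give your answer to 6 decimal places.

|E| ≤ (3)⁵·10 / (180·10⁴) = 2430/1800000 = 0.001350.

0.001350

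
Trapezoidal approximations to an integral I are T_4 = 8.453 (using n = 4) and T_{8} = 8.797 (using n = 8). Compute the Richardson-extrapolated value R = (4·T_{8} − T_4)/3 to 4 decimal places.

R = (4·T_{8} − T_4) / 3 = (4·8.797 − 8.453)/3 = (26.735)/3 = 8.9117.

8.9117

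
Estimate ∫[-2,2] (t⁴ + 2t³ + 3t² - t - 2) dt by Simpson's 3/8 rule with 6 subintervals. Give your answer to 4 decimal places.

21.0370

h = (2 − (-2))/6 = 0.666667.
Nodes t₀,…,t₆ = -2, -1.333333, -0.666667, 0, 0.666667, 1.333333, 2.
f(t) = t⁴ + 2t³ + 3t² - t - 2: f₀=12, f₁=3.086420, f₂=-0.395062, f₃=-2, f₄=-0.543210, f₅=9.901235, f₆=40.
(3h/8)·[f₀ + 3f₁ + 3f₂ + 2f₃ + 3f₄ + 3f₅ + f₆] = 0.25·(84.148148) = 21.0370.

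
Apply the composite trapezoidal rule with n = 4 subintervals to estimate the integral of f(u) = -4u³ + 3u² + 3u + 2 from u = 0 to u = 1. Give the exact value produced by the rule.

h = (1 − 0)/4 = 0.25.
Nodes u₀,…,u₄ = 0, 0.25, 0.5, 0.75, 1.
f(u) = -4u³ + 3u² + 3u + 2: f₀=2, f₁=2.875, f₂=3.75, f₃=4.25, f₄=4.
(h/2)·[f₀ + 2f₁ + 2f₂ + 2f₃ + f₄] = 0.125·(27.75) = 3.46875.

3.46875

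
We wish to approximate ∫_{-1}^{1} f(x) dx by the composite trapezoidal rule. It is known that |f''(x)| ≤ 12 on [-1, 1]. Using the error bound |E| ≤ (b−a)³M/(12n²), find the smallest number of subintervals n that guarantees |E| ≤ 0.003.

Need 96/(12n²) ≤ 0.003.
n² ≥ 96/(12·0.003) = 2666.67 ⇒ n ≥ 51.6398, so the smallest n is 52.

52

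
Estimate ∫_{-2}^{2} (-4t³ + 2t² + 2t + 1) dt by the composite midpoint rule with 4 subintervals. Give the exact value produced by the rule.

h = (2 − (-2))/4 = 1.
Midpoints m₁,…,m₄ = -1.5, -0.5, 0.5, 1.5.
f(m₁)=16, f(m₂)=1, f(m₃)=2, f(m₄)=-5.
h·[f(m₁) + f(m₂) + f(m₃) + f(m₄)] = 1·(14) = 14.

14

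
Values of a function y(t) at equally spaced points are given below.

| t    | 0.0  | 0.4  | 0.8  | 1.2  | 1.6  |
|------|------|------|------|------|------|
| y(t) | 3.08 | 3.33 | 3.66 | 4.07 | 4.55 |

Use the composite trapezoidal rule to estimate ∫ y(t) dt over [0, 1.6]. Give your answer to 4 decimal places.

h = 0.4, n = 4.
(h/2)·[y₀ + 2y₁ + 2y₂ + 2y₃ + y₄] = 0.2·(29.75) = 5.9500.

5.9500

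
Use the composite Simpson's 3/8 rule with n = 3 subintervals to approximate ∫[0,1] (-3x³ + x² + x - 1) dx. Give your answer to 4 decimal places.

h = (1 − 0)/3 = 0.333333.
Nodes x₀,…,x₃ = 0, 0.333333, 0.666667, 1.
f(x) = -3x³ + x² + x - 1: f₀=-1, f₁=-0.666667, f₂=-0.777778, f₃=-2.
(3h/8)·[f₀ + 3f₁ + 3f₂ + f₃] = 0.125·(-7.333333) = -0.9167.

-0.9167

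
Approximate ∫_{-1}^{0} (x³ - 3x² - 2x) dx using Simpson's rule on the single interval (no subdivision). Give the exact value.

-0.25

S = (b−a)/6 · [f(-1) + 4f(-0.5) + f(0)] = 0.166667·[(-2) + 4·0.125 + 0] = -0.25.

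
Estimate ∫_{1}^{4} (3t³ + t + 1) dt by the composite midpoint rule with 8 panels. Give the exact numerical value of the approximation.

200.958984375

h = (4 − 1)/8 = 0.375.
Midpoints m₁,…,m₈ = 1.1875, 1.5625, 1.9375, 2.3125, 2.6875, 3.0625, 3.4375, 3.8125.
f(m₁)=7.211181640625, f(m₂)=14.006591796875, f(m₃)=24.757080078125, f(m₄)=40.411865234375, f(m₅)=61.920166015625, f(m₆)=90.231201171875, f(m₇)=126.294189453125, f(m₈)=171.058349609375.
h·[f(m₁) + f(m₂) + f(m₃) + f(m₄) + f(m₅) + f(m₆) + f(m₇) + f(m₈)] = 0.375·(535.890625) = 200.958984375.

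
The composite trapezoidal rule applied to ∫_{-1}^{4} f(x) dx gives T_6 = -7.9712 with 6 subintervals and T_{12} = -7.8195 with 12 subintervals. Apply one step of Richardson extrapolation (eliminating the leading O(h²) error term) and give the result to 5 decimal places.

R = (4·T_{12} − T_6) / 3 = (4·(-7.8195) − (-7.9712))/3 = (-23.3068)/3 = -7.76893.

-7.76893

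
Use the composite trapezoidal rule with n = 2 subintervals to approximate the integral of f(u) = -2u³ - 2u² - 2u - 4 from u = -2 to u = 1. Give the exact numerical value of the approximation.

h = (1 − (-2))/2 = 1.5.
Nodes u₀,…,u₂ = -2, -0.5, 1.
f(u) = -2u³ - 2u² - 2u - 4: f₀=8, f₁=-3.25, f₂=-10.
(h/2)·[f₀ + 2f₁ + f₂] = 0.75·(-8.5) = -6.375.

-6.375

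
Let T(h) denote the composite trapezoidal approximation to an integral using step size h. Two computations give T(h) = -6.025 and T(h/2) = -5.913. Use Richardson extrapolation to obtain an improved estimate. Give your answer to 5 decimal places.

R = (4·T(h/2) − T(h)) / 3 = (4·(-5.913) − (-6.025))/3 = (-17.627)/3 = -5.87567.

-5.87567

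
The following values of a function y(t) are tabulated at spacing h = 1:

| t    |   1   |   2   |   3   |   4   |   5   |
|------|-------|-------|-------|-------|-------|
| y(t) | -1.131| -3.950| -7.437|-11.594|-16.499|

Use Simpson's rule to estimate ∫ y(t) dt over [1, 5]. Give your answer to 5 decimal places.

-31.56000

h = 1, n = 4.
(h/3)·[y₀ + 4y₁ + 2y₂ + 4y₃ + y₄] = 0.333333·(-94.680) = -31.56000.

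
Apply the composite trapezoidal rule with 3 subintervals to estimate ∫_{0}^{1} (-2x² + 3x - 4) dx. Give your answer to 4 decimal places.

h = (1 − 0)/3 = 0.333333.
Nodes x₀,…,x₃ = 0, 0.333333, 0.666667, 1.
f(x) = -2x² + 3x - 4: f₀=-4, f₁=-3.222222, f₂=-2.888889, f₃=-3.
(h/2)·[f₀ + 2f₁ + 2f₂ + f₃] = 0.166667·(-19.222222) = -3.2037.

-3.2037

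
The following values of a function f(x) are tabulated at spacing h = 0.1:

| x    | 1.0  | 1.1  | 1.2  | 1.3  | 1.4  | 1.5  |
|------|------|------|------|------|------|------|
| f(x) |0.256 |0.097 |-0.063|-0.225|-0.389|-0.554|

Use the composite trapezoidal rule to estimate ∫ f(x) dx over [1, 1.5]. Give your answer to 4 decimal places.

h = 0.1, n = 5.
(h/2)·[y₀ + 2y₁ + 2y₂ + 2y₃ + 2y₄ + y₅] = 0.05·(-1.458) = -0.0729.

-0.0729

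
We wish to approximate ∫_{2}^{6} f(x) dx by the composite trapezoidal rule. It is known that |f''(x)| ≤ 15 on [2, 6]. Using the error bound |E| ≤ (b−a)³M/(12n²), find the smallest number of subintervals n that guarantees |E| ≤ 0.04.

45

Need 960/(12n²) ≤ 0.04.
n² ≥ 960/(12·0.04) = 2000 ⇒ n ≥ 44.7214, so the smallest n is 45.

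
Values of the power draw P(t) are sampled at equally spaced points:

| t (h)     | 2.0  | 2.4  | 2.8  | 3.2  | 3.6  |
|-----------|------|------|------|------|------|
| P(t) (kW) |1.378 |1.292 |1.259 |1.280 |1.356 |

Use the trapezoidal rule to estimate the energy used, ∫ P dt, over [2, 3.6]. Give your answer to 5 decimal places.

h = 0.4, n = 4.
(h/2)·[y₀ + 2y₁ + 2y₂ + 2y₃ + y₄] = 0.2·(10.396) = 2.07920.

2.07920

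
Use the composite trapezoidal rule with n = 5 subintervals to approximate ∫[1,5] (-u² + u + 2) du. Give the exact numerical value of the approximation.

-21.76

h = (5 − 1)/5 = 0.8.
Nodes u₀,…,u₅ = 1, 1.8, 2.6, 3.4, 4.2, 5.
f(u) = -u² + u + 2: f₀=2, f₁=0.56, f₂=-2.16, f₃=-6.16, f₄=-11.44, f₅=-18.
(h/2)·[f₀ + 2f₁ + 2f₂ + 2f₃ + 2f₄ + f₅] = 0.4·(-54.4) = -21.76.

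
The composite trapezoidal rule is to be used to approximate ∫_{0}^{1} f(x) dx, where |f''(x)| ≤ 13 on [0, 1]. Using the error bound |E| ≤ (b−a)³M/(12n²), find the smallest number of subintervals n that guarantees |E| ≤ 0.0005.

47

Need 13/(12n²) ≤ 0.0005.
n² ≥ 13/(12·0.0005) = 2166.67 ⇒ n ≥ 46.5475, so the smallest n is 47.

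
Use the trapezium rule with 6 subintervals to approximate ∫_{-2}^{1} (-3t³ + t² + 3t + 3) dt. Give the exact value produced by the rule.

19.4375

h = (1 − (-2))/6 = 0.5.
Nodes t₀,…,t₆ = -2, -1.5, -1, -0.5, 0, 0.5, 1.
f(t) = -3t³ + t² + 3t + 3: f₀=25, f₁=10.875, f₂=4, f₃=2.125, f₄=3, f₅=4.375, f₆=4.
(h/2)·[f₀ + 2f₁ + 2f₂ + 2f₃ + 2f₄ + 2f₅ + f₆] = 0.25·(77.75) = 19.4375.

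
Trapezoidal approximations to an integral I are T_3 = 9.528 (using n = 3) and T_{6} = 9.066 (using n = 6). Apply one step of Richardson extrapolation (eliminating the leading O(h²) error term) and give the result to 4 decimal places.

8.9120

R = (4·T_{6} − T_3) / 3 = (4·9.066 − 9.528)/3 = (26.736)/3 = 8.9120.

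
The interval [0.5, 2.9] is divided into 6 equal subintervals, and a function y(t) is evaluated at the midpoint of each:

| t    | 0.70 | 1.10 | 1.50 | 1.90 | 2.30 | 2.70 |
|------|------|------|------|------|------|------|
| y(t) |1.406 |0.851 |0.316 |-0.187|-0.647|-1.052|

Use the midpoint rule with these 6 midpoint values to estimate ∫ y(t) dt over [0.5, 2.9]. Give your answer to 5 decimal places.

h = 0.4, n = 6.
h·[y(m₁) + y(m₂) + y(m₃) + y(m₄) + y(m₅) + y(m₆)] = 0.4·(0.687) = 0.27480.

0.27480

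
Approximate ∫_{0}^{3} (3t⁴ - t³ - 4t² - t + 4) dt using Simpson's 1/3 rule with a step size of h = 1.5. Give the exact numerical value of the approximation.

103.125

h = (3 − 0)/2 = 1.5.
Nodes t₀,…,t₂ = 0, 1.5, 3.
f(t) = 3t⁴ - t³ - 4t² - t + 4: f₀=4, f₁=5.3125, f₂=181.
(h/3)·[f₀ + 4f₁ + f₂] = 0.5·(206.25) = 103.125.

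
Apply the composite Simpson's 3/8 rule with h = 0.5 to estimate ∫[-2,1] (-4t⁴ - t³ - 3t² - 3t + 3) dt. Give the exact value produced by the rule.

-18.375

h = (1 − (-2))/6 = 0.5.
Nodes t₀,…,t₆ = -2, -1.5, -1, -0.5, 0, 0.5, 1.
f(t) = -4t⁴ - t³ - 3t² - 3t + 3: f₀=-59, f₁=-16.125, f₂=0, f₃=3.625, f₄=3, f₅=0.375, f₆=-8.
(3h/8)·[f₀ + 3f₁ + 3f₂ + 2f₃ + 3f₄ + 3f₅ + f₆] = 0.1875·(-98) = -18.375.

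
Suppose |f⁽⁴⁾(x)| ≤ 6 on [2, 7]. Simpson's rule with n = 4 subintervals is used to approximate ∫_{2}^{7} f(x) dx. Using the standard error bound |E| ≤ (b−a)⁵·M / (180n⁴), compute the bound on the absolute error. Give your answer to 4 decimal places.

0.4069

|E| ≤ (5)⁵·6 / (180·4⁴) = 18750/46080 = 0.4069.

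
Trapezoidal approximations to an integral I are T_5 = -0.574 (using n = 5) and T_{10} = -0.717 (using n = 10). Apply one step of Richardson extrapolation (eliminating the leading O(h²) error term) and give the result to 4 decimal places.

R = (4·T_{10} − T_5) / 3 = (4·(-0.717) − (-0.574))/3 = (-2.294)/3 = -0.7647.

-0.7647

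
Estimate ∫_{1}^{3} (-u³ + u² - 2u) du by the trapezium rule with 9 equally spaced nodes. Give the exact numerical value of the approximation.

-19.4375

h = (3 − 1)/8 = 0.25.
Nodes u₀,…,u₈ = 1, 1.25, 1.5, 1.75, 2, 2.25, 2.5, 2.75, 3.
f(u) = -u³ + u² - 2u: f₀=-2, f₁=-2.890625, f₂=-4.125, f₃=-5.796875, f₄=-8, f₅=-10.828125, f₆=-14.375, f₇=-18.734375, f₈=-24.
(h/2)·[f₀ + 2f₁ + 2f₂ + 2f₃ + 2f₄ + 2f₅ + 2f₆ + 2f₇ + f₈] = 0.125·(-155.5) = -19.4375.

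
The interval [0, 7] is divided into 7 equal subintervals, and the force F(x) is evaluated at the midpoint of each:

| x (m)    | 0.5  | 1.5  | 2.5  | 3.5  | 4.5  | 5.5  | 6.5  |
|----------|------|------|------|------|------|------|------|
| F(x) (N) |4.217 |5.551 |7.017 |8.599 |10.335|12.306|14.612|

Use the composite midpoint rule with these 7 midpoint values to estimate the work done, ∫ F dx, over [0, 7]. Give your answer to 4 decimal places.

62.6370

h = 1, n = 7.
h·[y(m₁) + y(m₂) + y(m₃) + y(m₄) + y(m₅) + y(m₆) + y(m₇)] = 1·(62.637) = 62.6370.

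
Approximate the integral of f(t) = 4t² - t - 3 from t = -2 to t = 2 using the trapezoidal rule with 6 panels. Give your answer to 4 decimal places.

10.5185

h = (2 − (-2))/6 = 0.666667.
Nodes t₀,…,t₆ = -2, -1.333333, -0.666667, 0, 0.666667, 1.333333, 2.
f(t) = 4t² - t - 3: f₀=15, f₁=5.444444, f₂=-0.555556, f₃=-3, f₄=-1.888889, f₅=2.777778, f₆=11.
(h/2)·[f₀ + 2f₁ + 2f₂ + 2f₃ + 2f₄ + 2f₅ + f₆] = 0.333333·(31.555556) = 10.5185.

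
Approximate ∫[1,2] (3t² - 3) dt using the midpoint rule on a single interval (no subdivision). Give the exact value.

3.75

M = (b−a)·f(1.5) = 1·(3.75) = 3.75.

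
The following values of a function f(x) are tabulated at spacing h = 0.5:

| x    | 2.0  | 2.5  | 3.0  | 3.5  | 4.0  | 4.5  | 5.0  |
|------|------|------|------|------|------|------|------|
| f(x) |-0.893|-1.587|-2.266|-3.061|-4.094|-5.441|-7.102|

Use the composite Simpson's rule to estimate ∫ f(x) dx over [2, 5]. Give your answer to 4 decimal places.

-10.1785

h = 0.5, n = 6.
(h/3)·[y₀ + 4y₁ + 2y₂ + 4y₃ + 2y₄ + 4y₅ + y₆] = 0.166667·(-61.071) = -10.1785.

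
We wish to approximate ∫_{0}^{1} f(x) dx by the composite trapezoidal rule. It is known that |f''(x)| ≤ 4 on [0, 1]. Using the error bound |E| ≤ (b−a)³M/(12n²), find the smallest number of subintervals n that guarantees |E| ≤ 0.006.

8

Need 4/(12n²) ≤ 0.006.
n² ≥ 4/(12·0.006) = 55.5556 ⇒ n ≥ 7.4536, so the smallest n is 8.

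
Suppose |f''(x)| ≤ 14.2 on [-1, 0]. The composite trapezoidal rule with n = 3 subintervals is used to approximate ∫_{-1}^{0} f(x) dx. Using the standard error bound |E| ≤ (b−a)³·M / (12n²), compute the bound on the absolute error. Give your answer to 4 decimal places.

|E| ≤ (1)³·14.2 / (12·3²) = 14.2/108 = 0.1315.

0.1315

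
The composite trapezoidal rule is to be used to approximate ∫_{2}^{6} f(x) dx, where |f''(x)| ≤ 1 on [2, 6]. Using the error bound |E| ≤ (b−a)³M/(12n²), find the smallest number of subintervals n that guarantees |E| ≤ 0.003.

Need 64/(12n²) ≤ 0.003.
n² ≥ 64/(12·0.003) = 1777.78 ⇒ n ≥ 42.1637, so the smallest n is 43.

43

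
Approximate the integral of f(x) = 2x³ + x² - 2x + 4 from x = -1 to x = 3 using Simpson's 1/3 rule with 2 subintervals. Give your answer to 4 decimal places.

57.3333

h = (3 − (-1))/2 = 2.
Nodes x₀,…,x₂ = -1, 1, 3.
f(x) = 2x³ + x² - 2x + 4: f₀=5, f₁=5, f₂=61.
(h/3)·[f₀ + 4f₁ + f₂] = 0.666667·(86) = 57.3333.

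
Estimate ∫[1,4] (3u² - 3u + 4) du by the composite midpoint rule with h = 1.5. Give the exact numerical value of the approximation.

50.8125

h = (4 − 1)/2 = 1.5.
Midpoints m₁,…,m₂ = 1.75, 3.25.
f(m₁)=7.9375, f(m₂)=25.9375.
h·[f(m₁) + f(m₂)] = 1.5·(33.875) = 50.8125.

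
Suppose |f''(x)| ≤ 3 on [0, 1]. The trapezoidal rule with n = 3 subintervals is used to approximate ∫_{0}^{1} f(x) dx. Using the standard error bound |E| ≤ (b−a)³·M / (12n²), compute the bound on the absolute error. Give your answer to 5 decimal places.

|E| ≤ (1)³·3 / (12·3²) = 3/108 = 0.02778.

0.02778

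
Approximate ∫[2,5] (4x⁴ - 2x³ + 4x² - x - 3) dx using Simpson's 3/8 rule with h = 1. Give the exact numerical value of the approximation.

2310

h = (5 − 2)/3 = 1.
Nodes x₀,…,x₃ = 2, 3, 4, 5.
f(x) = 4x⁴ - 2x³ + 4x² - x - 3: f₀=59, f₁=300, f₂=953, f₃=2342.
(3h/8)·[f₀ + 3f₁ + 3f₂ + f₃] = 0.375·(6160) = 2310.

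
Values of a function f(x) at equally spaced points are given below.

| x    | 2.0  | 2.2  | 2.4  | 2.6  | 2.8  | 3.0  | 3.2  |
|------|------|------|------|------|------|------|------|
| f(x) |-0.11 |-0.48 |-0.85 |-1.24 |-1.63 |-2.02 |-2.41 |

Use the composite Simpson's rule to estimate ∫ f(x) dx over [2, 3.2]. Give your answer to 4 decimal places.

-1.4960

h = 0.2, n = 6.
(h/3)·[y₀ + 4y₁ + 2y₂ + 4y₃ + 2y₄ + 4y₅ + y₆] = 0.066667·(-22.44) = -1.4960.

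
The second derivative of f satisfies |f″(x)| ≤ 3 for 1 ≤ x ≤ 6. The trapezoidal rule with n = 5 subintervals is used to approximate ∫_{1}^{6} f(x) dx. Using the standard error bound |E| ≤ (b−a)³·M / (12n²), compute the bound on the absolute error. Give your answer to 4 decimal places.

|E| ≤ (5)³·3 / (12·5²) = 375/300 = 1.2500.

1.2500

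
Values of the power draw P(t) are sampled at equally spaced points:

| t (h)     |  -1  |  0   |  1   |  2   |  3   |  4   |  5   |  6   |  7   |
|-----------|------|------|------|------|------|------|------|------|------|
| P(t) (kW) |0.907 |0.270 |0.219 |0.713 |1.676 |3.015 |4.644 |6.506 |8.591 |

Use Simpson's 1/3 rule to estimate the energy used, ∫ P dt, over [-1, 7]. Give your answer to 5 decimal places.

21.53067

h = 1, n = 8.
(h/3)·[y₀ + 4y₁ + 2y₂ + 4y₃ + 2y₄ + 4y₅ + 2y₆ + 4y₇ + y₈] = 0.333333·(64.592) = 21.53067.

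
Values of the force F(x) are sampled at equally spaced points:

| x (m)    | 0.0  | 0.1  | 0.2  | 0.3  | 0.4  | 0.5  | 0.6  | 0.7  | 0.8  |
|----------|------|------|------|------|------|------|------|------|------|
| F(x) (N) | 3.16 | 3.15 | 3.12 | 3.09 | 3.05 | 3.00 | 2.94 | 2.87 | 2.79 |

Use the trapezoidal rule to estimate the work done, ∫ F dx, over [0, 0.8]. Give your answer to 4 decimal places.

2.4195

h = 0.1, n = 8.
(h/2)·[y₀ + 2y₁ + 2y₂ + 2y₃ + 2y₄ + 2y₅ + 2y₆ + 2y₇ + y₈] = 0.05·(48.39) = 2.4195.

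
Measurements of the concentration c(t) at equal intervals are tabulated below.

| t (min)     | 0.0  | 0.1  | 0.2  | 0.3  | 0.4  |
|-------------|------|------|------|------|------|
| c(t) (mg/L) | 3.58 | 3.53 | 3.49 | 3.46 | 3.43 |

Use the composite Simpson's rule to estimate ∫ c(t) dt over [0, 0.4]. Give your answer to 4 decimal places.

h = 0.1, n = 4.
(h/3)·[y₀ + 4y₁ + 2y₂ + 4y₃ + y₄] = 0.033333·(41.95) = 1.3983.

1.3983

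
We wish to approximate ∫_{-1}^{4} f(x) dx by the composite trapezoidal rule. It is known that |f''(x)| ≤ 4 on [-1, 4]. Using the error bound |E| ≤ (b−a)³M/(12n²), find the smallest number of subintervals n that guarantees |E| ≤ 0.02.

Need 500/(12n²) ≤ 0.02.
n² ≥ 500/(12·0.02) = 2083.33 ⇒ n ≥ 45.6435, so the smallest n is 46.

46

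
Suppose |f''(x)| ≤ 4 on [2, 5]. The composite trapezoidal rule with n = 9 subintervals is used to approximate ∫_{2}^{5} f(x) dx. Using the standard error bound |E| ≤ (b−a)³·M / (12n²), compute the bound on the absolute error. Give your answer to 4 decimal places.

|E| ≤ (3)³·4 / (12·9²) = 108/972 = 0.1111.

0.1111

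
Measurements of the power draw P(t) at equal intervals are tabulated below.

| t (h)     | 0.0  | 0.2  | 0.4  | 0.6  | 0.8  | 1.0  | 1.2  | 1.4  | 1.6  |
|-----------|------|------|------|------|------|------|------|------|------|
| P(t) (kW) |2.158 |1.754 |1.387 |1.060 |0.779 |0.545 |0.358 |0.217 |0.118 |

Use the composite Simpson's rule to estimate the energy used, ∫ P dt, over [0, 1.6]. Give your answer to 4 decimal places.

h = 0.2, n = 8.
(h/3)·[y₀ + 4y₁ + 2y₂ + 4y₃ + 2y₄ + 4y₅ + 2y₆ + 4y₇ + y₈] = 0.066667·(21.628) = 1.4419.

1.4419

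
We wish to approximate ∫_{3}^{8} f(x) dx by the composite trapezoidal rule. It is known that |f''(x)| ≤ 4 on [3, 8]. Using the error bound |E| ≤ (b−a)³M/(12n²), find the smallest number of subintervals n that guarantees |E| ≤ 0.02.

Need 500/(12n²) ≤ 0.02.
n² ≥ 500/(12·0.02) = 2083.33 ⇒ n ≥ 45.6435, so the smallest n is 46.

46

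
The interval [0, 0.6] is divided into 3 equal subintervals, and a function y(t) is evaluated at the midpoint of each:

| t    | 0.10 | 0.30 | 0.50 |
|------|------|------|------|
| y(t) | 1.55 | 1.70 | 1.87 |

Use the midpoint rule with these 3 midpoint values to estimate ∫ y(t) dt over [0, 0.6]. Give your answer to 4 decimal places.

1.0240

h = 0.2, n = 3.
h·[y(m₁) + y(m₂) + y(m₃)] = 0.2·(5.12) = 1.0240.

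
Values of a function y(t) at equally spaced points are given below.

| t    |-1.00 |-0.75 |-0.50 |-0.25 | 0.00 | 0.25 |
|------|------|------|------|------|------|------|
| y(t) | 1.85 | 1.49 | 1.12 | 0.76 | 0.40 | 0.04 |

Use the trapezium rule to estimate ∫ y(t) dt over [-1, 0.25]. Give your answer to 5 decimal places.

1.17875

h = 0.25, n = 5.
(h/2)·[y₀ + 2y₁ + 2y₂ + 2y₃ + 2y₄ + y₅] = 0.125·(9.43) = 1.17875.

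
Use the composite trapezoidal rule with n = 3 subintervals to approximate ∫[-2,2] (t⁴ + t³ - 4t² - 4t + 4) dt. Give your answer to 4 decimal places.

11.7860

h = (2 − (-2))/3 = 1.333333.
Nodes t₀,…,t₃ = -2, -0.666667, 0.666667, 2.
f(t) = t⁴ + t³ - 4t² - 4t + 4: f₀=4, f₁=4.790123, f₂=0.049383, f₃=4.
(h/2)·[f₀ + 2f₁ + 2f₂ + f₃] = 0.666667·(17.679012) = 11.7860.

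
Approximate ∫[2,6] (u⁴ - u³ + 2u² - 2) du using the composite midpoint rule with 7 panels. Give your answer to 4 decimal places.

h = (6 − 2)/7 = 0.571429.
Midpoints m₁,…,m₇ = 2.285714, 2.857143, 3.428571, 4, 4.571429, 5.142857, 5.714286.
f(m₁)=23.802582, f(m₂)=57.641816, f(m₃)=119.389421, f(m₄)=222, f(m₅)=380.987089, f(m₆)=614.423157, f(m₇)=942.939608.
h·[f(m₁) + f(m₂) + f(m₃) + f(m₄) + f(m₅) + f(m₆) + f(m₇)] = 0.571429·(2361.183673) = 1349.2478.

1349.2478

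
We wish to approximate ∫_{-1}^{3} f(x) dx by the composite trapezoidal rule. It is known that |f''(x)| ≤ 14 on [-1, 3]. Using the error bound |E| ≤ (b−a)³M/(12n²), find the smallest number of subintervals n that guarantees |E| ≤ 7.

Need 896/(12n²) ≤ 7.
n² ≥ 896/(12·7) = 10.6667 ⇒ n ≥ 3.2660, so the smallest n is 4.

4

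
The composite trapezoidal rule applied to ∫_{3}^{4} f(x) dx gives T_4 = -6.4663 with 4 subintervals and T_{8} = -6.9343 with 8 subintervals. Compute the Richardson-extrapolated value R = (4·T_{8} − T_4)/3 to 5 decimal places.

-7.09030

R = (4·T_{8} − T_4) / 3 = (4·(-6.9343) − (-6.4663))/3 = (-21.2709)/3 = -7.09030.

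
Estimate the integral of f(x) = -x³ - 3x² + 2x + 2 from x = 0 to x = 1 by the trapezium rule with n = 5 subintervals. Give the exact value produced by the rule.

1.72

h = (1 − 0)/5 = 0.2.
Nodes x₀,…,x₅ = 0, 0.2, 0.4, 0.6, 0.8, 1.
f(x) = -x³ - 3x² + 2x + 2: f₀=2, f₁=2.272, f₂=2.256, f₃=1.904, f₄=1.168, f₅=0.
(h/2)·[f₀ + 2f₁ + 2f₂ + 2f₃ + 2f₄ + f₅] = 0.1·(17.2) = 1.72.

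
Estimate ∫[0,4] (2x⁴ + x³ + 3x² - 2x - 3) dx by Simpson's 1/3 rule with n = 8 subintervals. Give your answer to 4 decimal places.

h = (4 − 0)/8 = 0.5.
Nodes x₀,…,x₈ = 0, 0.5, 1, 1.5, 2, 2.5, 3, 3.5, 4.
f(x) = 2x⁴ + x³ + 3x² - 2x - 3: f₀=-3, f₁=-3, f₂=1, f₃=14.25, f₄=45, f₅=104.5, f₆=207, f₇=369.75, f₈=613.
(h/3)·[f₀ + 4f₁ + 2f₂ + 4f₃ + 2f₄ + 4f₅ + 2f₆ + 4f₇ + f₈] = 0.166667·(3058) = 509.6667.

509.6667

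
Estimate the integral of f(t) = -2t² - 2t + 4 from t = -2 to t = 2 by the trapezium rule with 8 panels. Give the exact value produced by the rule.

5

h = (2 − (-2))/8 = 0.5.
Nodes t₀,…,t₈ = -2, -1.5, -1, -0.5, 0, 0.5, 1, 1.5, 2.
f(t) = -2t² - 2t + 4: f₀=0, f₁=2.5, f₂=4, f₃=4.5, f₄=4, f₅=2.5, f₆=0, f₇=-3.5, f₈=-8.
(h/2)·[f₀ + 2f₁ + 2f₂ + 2f₃ + 2f₄ + 2f₅ + 2f₆ + 2f₇ + f₈] = 0.25·(20) = 5.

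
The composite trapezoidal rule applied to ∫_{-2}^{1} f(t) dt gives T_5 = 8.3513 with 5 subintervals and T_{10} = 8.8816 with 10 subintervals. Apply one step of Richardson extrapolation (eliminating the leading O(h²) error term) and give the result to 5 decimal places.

R = (4·T_{10} − T_5) / 3 = (4·8.8816 − 8.3513)/3 = (27.1751)/3 = 9.05837.

9.05837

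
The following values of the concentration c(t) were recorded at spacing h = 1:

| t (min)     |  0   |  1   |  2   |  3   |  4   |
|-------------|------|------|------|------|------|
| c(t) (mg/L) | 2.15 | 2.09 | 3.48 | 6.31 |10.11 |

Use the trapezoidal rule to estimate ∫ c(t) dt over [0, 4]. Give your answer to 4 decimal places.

h = 1, n = 4.
(h/2)·[y₀ + 2y₁ + 2y₂ + 2y₃ + y₄] = 0.5·(36.02) = 18.0100.

18.0100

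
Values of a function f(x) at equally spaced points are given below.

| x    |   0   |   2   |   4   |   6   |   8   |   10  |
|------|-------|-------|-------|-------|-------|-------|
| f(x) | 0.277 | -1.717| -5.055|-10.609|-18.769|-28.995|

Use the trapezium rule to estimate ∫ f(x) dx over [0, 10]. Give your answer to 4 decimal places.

-101.0180

h = 2, n = 5.
(h/2)·[y₀ + 2y₁ + 2y₂ + 2y₃ + 2y₄ + y₅] = 1·(-101.018) = -101.0180.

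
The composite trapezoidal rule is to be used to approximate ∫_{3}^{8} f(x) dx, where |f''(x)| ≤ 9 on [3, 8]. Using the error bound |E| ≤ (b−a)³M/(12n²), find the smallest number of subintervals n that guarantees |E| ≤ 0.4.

16

Need 1125/(12n²) ≤ 0.4.
n² ≥ 1125/(12·0.4) = 234.375 ⇒ n ≥ 15.3093, so the smallest n is 16.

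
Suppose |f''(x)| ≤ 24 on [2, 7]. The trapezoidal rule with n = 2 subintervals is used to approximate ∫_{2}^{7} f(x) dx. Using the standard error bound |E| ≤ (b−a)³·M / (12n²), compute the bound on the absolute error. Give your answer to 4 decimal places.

|E| ≤ (5)³·24 / (12·2²) = 3000/48 = 62.5000.

62.5000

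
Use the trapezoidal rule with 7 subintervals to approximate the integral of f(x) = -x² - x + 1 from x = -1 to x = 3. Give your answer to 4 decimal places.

-9.5510

h = (3 − (-1))/7 = 0.571429.
Nodes x₀,…,x₇ = -1, -0.428571, 0.142857, 0.714286, 1.285714, 1.857143, 2.428571, 3.
f(x) = -x² - x + 1: f₀=1, f₁=1.244898, f₂=0.836735, f₃=-0.224490, f₄=-1.938776, f₅=-4.306122, f₆=-7.326531, f₇=-11.
(h/2)·[f₀ + 2f₁ + 2f₂ + 2f₃ + 2f₄ + 2f₅ + 2f₆ + f₇] = 0.285714·(-33.428571) = -9.5510.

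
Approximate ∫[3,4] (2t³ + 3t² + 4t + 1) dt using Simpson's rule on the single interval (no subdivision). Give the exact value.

139.5

S = (b−a)/6 · [f(3) + 4f(3.5) + f(4)] = 0.166667·[94 + 4·137.5 + 193] = 139.5.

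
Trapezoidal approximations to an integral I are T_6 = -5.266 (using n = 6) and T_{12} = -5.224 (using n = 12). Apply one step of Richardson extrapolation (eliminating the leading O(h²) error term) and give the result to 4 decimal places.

R = (4·T_{12} − T_6) / 3 = (4·(-5.224) − (-5.266))/3 = (-15.630)/3 = -5.2100.

-5.2100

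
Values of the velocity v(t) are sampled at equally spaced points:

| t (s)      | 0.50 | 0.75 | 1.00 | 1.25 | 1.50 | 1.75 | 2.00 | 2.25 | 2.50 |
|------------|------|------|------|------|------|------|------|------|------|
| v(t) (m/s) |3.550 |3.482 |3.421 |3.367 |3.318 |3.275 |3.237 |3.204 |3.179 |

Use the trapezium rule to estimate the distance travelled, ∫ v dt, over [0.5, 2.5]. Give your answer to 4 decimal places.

6.6671

h = 0.25, n = 8.
(h/2)·[y₀ + 2y₁ + 2y₂ + 2y₃ + 2y₄ + 2y₅ + 2y₆ + 2y₇ + y₈] = 0.125·(53.337) = 6.6671.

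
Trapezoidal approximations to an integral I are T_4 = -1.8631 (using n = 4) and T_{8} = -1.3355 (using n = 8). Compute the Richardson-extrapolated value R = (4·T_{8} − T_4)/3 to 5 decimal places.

-1.15963

R = (4·T_{8} − T_4) / 3 = (4·(-1.3355) − (-1.8631))/3 = (-3.4789)/3 = -1.15963.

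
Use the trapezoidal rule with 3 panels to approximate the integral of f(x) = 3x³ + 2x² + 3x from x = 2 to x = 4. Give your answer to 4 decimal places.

h = (4 − 2)/3 = 0.666667.
Nodes x₀,…,x₃ = 2, 2.666667, 3.333333, 4.
f(x) = 3x³ + 2x² + 3x: f₀=38, f₁=79.111111, f₂=143.333333, f₃=236.
(h/2)·[f₀ + 2f₁ + 2f₂ + f₃] = 0.333333·(718.888889) = 239.6296.

239.6296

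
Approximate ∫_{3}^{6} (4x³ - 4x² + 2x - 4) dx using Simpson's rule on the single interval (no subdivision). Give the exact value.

S = (b−a)/6 · [f(3) + 4f(4.5) + f(6)] = 0.5·[74 + 4·288.5 + 728] = 978.

978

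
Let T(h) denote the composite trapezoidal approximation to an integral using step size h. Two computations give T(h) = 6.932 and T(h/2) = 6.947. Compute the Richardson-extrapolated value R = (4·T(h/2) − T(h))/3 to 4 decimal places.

6.9520

R = (4·T(h/2) − T(h)) / 3 = (4·6.947 − 6.932)/3 = (20.856)/3 = 6.9520.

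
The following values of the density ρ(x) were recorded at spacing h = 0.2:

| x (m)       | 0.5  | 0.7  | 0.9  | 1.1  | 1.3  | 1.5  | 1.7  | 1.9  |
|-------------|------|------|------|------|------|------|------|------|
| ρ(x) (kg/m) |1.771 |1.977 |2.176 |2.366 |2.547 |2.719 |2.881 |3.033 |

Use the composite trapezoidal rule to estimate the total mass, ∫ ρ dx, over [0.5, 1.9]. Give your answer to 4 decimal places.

3.4136

h = 0.2, n = 7.
(h/2)·[y₀ + 2y₁ + 2y₂ + 2y₃ + 2y₄ + 2y₅ + 2y₆ + y₇] = 0.1·(34.136) = 3.4136.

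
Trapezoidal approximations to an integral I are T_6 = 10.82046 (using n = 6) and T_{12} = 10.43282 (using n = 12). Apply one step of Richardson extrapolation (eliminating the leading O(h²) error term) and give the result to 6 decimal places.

R = (4·T_{12} − T_6) / 3 = (4·10.43282 − 10.82046)/3 = (30.91082)/3 = 10.303607.

10.303607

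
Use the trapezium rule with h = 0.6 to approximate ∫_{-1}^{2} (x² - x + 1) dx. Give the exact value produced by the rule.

4.68

h = (2 − (-1))/5 = 0.6.
Nodes x₀,…,x₅ = -1, -0.4, 0.2, 0.8, 1.4, 2.
f(x) = x² - x + 1: f₀=3, f₁=1.56, f₂=0.84, f₃=0.84, f₄=1.56, f₅=3.
(h/2)·[f₀ + 2f₁ + 2f₂ + 2f₃ + 2f₄ + f₅] = 0.3·(15.6) = 4.68.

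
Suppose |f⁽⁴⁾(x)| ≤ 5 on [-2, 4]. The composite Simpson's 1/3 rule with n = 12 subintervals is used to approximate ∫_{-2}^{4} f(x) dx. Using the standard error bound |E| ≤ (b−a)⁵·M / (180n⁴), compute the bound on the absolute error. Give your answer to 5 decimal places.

|E| ≤ (6)⁵·5 / (180·12⁴) = 38880/3732480 = 0.01042.

0.01042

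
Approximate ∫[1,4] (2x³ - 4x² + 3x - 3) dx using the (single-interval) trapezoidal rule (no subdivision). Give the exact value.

T = (b−a)/2 · [f(1) + f(4)] = 1.5·[(-2) + 73] = 106.5.

106.5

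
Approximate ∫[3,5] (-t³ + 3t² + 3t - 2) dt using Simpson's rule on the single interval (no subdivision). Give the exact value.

-18

S = (b−a)/6 · [f(3) + 4f(4) + f(5)] = 0.333333·[7 + 4·(-6) + (-37)] = -18.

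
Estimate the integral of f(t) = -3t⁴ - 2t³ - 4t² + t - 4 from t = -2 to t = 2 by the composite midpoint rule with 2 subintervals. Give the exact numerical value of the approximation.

h = (2 − (-2))/2 = 2.
Midpoints m₁,…,m₂ = -1, 1.
f(m₁)=-10, f(m₂)=-12.
h·[f(m₁) + f(m₂)] = 2·(-22) = -44.

-44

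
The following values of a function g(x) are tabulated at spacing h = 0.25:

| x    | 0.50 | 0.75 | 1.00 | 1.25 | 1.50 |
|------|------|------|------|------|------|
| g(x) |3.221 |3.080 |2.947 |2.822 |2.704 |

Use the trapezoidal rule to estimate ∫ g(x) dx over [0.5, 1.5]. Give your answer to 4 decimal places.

h = 0.25, n = 4.
(h/2)·[y₀ + 2y₁ + 2y₂ + 2y₃ + y₄] = 0.125·(23.623) = 2.9529.

2.9529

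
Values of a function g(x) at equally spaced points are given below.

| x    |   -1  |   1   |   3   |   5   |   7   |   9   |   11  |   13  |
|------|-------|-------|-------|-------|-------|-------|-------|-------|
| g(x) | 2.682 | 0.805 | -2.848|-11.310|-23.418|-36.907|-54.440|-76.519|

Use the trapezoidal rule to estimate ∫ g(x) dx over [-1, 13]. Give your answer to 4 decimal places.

-330.0730

h = 2, n = 7.
(h/2)·[y₀ + 2y₁ + 2y₂ + 2y₃ + 2y₄ + 2y₅ + 2y₆ + y₇] = 1·(-330.073) = -330.0730.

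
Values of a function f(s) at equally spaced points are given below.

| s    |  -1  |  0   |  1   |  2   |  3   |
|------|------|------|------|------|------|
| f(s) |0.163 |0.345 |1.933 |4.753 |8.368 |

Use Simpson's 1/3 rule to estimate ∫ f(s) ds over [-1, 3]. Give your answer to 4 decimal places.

h = 1, n = 4.
(h/3)·[y₀ + 4y₁ + 2y₂ + 4y₃ + y₄] = 0.333333·(32.789) = 10.9297.

10.9297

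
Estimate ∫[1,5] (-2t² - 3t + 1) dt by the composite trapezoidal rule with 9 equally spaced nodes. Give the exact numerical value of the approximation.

h = (5 − 1)/8 = 0.5.
Nodes t₀,…,t₈ = 1, 1.5, 2, 2.5, 3, 3.5, 4, 4.5, 5.
f(t) = -2t² - 3t + 1: f₀=-4, f₁=-8, f₂=-13, f₃=-19, f₄=-26, f₅=-34, f₆=-43, f₇=-53, f₈=-64.
(h/2)·[f₀ + 2f₁ + 2f₂ + 2f₃ + 2f₄ + 2f₅ + 2f₆ + 2f₇ + f₈] = 0.25·(-460) = -115.

-115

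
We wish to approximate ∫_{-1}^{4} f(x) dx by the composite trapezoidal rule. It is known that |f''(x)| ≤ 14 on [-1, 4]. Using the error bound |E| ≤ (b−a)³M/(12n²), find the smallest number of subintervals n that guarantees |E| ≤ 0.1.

39

Need 1750/(12n²) ≤ 0.1.
n² ≥ 1750/(12·0.1) = 1458.33 ⇒ n ≥ 38.1881, so the smallest n is 39.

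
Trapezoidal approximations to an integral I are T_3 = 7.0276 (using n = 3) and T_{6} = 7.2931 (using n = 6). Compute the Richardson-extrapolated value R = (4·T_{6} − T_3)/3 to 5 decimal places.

7.38160

R = (4·T_{6} − T_3) / 3 = (4·7.2931 − 7.0276)/3 = (22.1448)/3 = 7.38160.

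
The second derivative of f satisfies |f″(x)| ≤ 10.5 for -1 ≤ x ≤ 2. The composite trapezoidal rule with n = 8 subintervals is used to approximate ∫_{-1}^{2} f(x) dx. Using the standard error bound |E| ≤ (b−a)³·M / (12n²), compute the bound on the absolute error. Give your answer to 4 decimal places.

0.3691

|E| ≤ (3)³·10.5 / (12·8²) = 283.5/768 = 0.3691.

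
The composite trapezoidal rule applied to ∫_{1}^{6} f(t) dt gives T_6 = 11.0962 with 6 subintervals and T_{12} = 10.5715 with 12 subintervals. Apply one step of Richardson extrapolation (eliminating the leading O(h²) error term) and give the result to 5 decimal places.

R = (4·T_{12} − T_6) / 3 = (4·10.5715 − 11.0962)/3 = (31.1898)/3 = 10.39660.

10.39660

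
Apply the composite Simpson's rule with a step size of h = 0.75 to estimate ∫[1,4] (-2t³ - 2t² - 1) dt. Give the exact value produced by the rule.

-172.5

h = (4 − 1)/4 = 0.75.
Nodes t₀,…,t₄ = 1, 1.75, 2.5, 3.25, 4.
f(t) = -2t³ - 2t² - 1: f₀=-5, f₁=-17.84375, f₂=-44.75, f₃=-90.78125, f₄=-161.
(h/3)·[f₀ + 4f₁ + 2f₂ + 4f₃ + f₄] = 0.25·(-690) = -172.5.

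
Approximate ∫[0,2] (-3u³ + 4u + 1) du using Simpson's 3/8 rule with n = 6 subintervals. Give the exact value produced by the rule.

h = (2 − 0)/6 = 0.333333.
Nodes u₀,…,u₆ = 0, 0.333333, 0.666667, 1, 1.333333, 1.666667, 2.
f(u) = -3u³ + 4u + 1: f₀=1, f₁=2.222222, f₂=2.777778, f₃=2, f₄=-0.777778, f₅=-6.222222, f₆=-15.
(3h/8)·[f₀ + 3f₁ + 3f₂ + 2f₃ + 3f₄ + 3f₅ + f₆] = 0.125·(-16) = -2.

-2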